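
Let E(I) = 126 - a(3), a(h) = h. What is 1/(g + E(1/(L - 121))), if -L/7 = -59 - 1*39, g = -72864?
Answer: -1/72741 ≈ -1.3747e-5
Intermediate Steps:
L = 686 (L = -7*(-59 - 1*39) = -7*(-59 - 39) = -7*(-98) = 686)
E(I) = 123 (E(I) = 126 - 1*3 = 126 - 3 = 123)
1/(g + E(1/(L - 121))) = 1/(-72864 + 123) = 1/(-72741) = -1/72741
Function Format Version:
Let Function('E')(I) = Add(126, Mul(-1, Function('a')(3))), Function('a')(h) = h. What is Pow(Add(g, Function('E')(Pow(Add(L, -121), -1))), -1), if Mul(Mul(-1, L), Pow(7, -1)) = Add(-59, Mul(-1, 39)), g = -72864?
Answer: Rational(-1, 72741) ≈ -1.3747e-5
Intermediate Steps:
L = 686 (L = Mul(-7, Add(-59, Mul(-1, 39))) = Mul(-7, Add(-59, -39)) = Mul(-7, -98) = 686)
Function('E')(I) = 123 (Function('E')(I) = Add(126, Mul(-1, 3)) = Add(126, -3) = 123)
Pow(Add(g, Function('E')(Pow(Add(L, -121), -1))), -1) = Pow(Add(-72864, 123), -1) = Pow(-72741, -1) = Rational(-1, 72741)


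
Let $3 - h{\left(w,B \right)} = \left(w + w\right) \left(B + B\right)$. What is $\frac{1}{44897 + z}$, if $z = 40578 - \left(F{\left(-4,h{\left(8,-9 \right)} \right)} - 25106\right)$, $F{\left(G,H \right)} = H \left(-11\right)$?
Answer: $\frac{1}{113782} \approx 8.7887 \cdot 10^{-6}$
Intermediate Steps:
$h{\left(w,B \right)} = 3 - 4 B w$ ($h{\left(w,B \right)} = 3 - \left(w + w\right) \left(B + B\right) = 3 - 2 w 2 B = 3 - 4 B w$)
$F{\left(G,H \right)} = - 11 H$
$z = 68885$ ($z = 40578 - \left(- 11 \left(3 - \left(-36\right) 8\right) - 25106\right) = 40578 - \left(- 11 \left(3 + 288\right) - 25106\right) = 40578 - \left(\left(-11\right) 291 - 25106\right) = 40578 - \left(-3201 - 25106\right) = 40578 - -28307 = 40578 + 28307 = 68885$)
$\frac{1}{44897 + z} = \frac{1}{44897 + 68885} = \frac{1}{113782}$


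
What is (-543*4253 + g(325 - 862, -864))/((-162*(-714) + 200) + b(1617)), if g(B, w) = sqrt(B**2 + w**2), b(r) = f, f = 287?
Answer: -2309379/116155 + 3*sqrt(114985)/116155 ≈ -19.873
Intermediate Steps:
b(r) = 287
(-543*4253 + g(325 - 862, -864))/((-162*(-714) + 200) + b(1617)) = (-543*4253 + sqrt((325 - 862)**2 + (-864)**2))/((-162*(-714) + 200) + 287) = (-2309379 + sqrt((-537)**2 + 746496))/((115668 + 200) + 287) = (-2309379 + sqrt(288369 + 746496))/(115868 + 287) = (-2309379 + sqrt(1034865))/116155 = (-2309379 + 3*sqrt(114985))*(1/116155) = -2309379/116155 + 3*sqrt(114985)/116155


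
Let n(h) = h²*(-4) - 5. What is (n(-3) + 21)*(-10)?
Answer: 200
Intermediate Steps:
n(h) = -5 - 4*h² (n(h) = -4*h² - 5 = -5 - 4*h²)
(n(-3) + 21)*(-10) = ((-5 - 4*(-3)²) + 21)*(-10) = ((-5 - 4*9) + 21)*(-10) = ((-5 - 36) + 21)*(-10) = (-41 + 21)*(-10) = -20*(-10) = 200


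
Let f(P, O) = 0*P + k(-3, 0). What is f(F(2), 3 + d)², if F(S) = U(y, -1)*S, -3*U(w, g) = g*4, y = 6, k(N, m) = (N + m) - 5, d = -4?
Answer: 64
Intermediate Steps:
k(N, m) = -5 + N + m
U(w, g) = -4*g/3 (U(w, g) = -g*4/3 = -4*g/3)
F(S) = 4*S/3 (F(S) = (-4/3*(-1))*S = 4*S/3)
f(P, O) = -8 (f(P, O) = 0*P + (-5 - 3 + 0) = 0 - 8 = -8)
f(F(2), 3 + d)² = (-8)² = 64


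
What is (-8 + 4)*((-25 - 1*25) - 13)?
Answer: 252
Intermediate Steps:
(-8 + 4)*((-25 - 1*25) - 13) = -4*((-25 - 25) - 13) = -4*(-50 - 13) = -4*(-63) = 252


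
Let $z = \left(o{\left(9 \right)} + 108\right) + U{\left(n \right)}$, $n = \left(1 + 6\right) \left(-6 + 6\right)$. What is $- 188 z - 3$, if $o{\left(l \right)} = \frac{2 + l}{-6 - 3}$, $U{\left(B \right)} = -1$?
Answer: $- \frac{179003}{9} \approx -19889.0$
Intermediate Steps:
$n = 0$ ($n = 7 \cdot 0 = 0$)
$o{\left(l \right)} = - \frac{2}{9} - \frac{l}{9}$ ($o{\left(l \right)} = \frac{2 + l}{-9} = \left(2 + l\right) \left(- \frac{1}{9}\right) = - \frac{2}{9} - \frac{l}{9}$)
$z = \frac{952}{9}$ ($z = \left(\left(- \frac{2}{9} - 1\right) + 108\right) - 1 = \left(- \frac{11}{9} + 108\right) - 1 = \frac{961}{9} - 1 = \frac{952}{9} \approx 105.78$)
$- 188 z - 3 = \left(-188\right) \frac{952}{9} - 3 = - \frac{178976}{9} - 3 = - \frac{179003}{9}$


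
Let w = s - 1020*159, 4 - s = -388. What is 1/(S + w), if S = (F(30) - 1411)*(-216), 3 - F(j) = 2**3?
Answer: 1/144068 ≈ 6.9412e-6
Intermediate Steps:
s = 392 (s = 4 - 1*(-388) = 4 + 388 = 392)
F(j) = -5 (F(j) = 3 - 1*2**3 = 3 - 1*8 = 3 - 8 = -5)
w = -161788 (w = 392 - 1020*159 = 392 - 162180 = -161788)
S = 305856 (S = (-5 - 1411)*(-216) = -1416*(-216) = 305856)
1/(S + w) = 1/(305856 - 161788) = 1/144068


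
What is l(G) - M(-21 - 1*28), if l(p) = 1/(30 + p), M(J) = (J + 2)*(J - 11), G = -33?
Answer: -8461/3 ≈ -2820.3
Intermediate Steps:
M(J) = (-11 + J)*(2 + J) (M(J) = (2 + J)*(-11 + J) = (-11 + J)*(2 + J))
l(G) - M(-21 - 1*28) = 1/(30 - 33) - (-22 + (-21 - 1*28)² - 9*(-21 - 1*28)) = 1/(-3) - (-22 + (-21 - 28)² - 9*(-21 - 28)) = -⅓ - (-22 + (-49)² - 9*(-49)) = -⅓ - (-22 + 2401 + 441) = -⅓ - 1*2820 = -⅓ - 2820 = -8461/3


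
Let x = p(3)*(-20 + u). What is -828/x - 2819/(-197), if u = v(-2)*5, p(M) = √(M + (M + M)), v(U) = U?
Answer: 23157/985 ≈ 23.510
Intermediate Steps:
p(M) = √3*√M (p(M) = √(M + 2*M) = √(3*M) = √3*√M)
u = -10 (u = -2*5 = -10)
x = -90 (x = (√3*√3)*(-20 - 10) = 3*(-30) = -90)
-828/x - 2819/(-197) = -828/(-90) - 2819/(-197) = -828*(-1/90) - 2819*(-1/197) = 46/5 + 2819/197 = 23157/985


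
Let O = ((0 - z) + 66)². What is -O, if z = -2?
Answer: -4624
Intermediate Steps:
O = 4624 (O = ((0 - 1*(-2)) + 66)² = ((0 + 2) + 66)² = (2 + 66)² = 68² = 4624)
-O = -1*4624 = -4624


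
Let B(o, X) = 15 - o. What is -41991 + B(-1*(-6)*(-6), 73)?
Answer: -41940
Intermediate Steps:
-41991 + B(-1*(-6)*(-6), 73) = -41991 + (15 - (-1*(-6))*(-6)) = -41991 + (15 - 6*(-6)) = -41991 + (15 - 1*(-36)) = -41991 + (15 + 36) = -41991 + 51 = -41940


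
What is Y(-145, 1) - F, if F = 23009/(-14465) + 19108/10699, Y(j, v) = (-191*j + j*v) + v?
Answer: 4263791051356/154761035 ≈ 27551.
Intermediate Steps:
Y(j, v) = v - 191*j + j*v
F = 30223929/154761035 (F = 23009*(-1/14465) + 19108*(1/10699) = -23009/14465 + 19108/10699 = 30223929/154761035 ≈ 0.19529)
Y(-145, 1) - F = (1 - 191*(-145) - 145*1) - 1*30223929/154761035 = (1 + 27695 - 145) - 30223929/154761035 = 27551 - 30223929/154761035 = 4263791051356/154761035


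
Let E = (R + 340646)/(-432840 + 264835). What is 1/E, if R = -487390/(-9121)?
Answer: -1532373605/3107519556 ≈ -0.49312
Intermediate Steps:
R = 487390/9121 (R = -487390*(-1/9121) = 487390/9121 ≈ 53.436)
E = -3107519556/1532373605 (E = (487390/9121 + 340646)/(-432840 + 264835) = (3107519556/9121)/(-168005) = (3107519556/9121)*(-1/168005) = -3107519556/1532373605 ≈ -2.0279)
1/E = 1/(-3107519556/1532373605) = -1532373605/3107519556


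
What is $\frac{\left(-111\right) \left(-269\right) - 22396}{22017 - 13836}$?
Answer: $\frac{7463}{8181} \approx 0.91224$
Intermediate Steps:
$\frac{\left(-111\right) \left(-269\right) - 22396}{22017 - 13836} = \frac{29859 - 22396}{8181} = 7463 \cdot \frac{1}{8181} = \frac{7463}{8181}$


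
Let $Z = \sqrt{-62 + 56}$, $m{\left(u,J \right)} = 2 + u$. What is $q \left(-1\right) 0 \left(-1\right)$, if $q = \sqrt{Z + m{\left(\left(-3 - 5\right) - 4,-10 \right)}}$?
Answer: $0$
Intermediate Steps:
$Z = i \sqrt{6}$ ($Z = \sqrt{-6} = i \sqrt{6} \approx 2.4495 i$)
$q = \sqrt{-10 + i \sqrt{6}}$ ($q = \sqrt{i \sqrt{6} + \left(2 - 12\right)} = \sqrt{i \sqrt{6} - 10} = \sqrt{-10 + i \sqrt{6}} \approx 0.38447 + 3.1856 i$)
$q \left(-1\right) 0 \left(-1\right) = \sqrt{-10 + i \sqrt{6}} \left(-1\right) 0 \left(-1\right) = \sqrt{-10 + i \sqrt{6}} \cdot 0 \left(-1\right) = \sqrt{-10 + i \sqrt{6}} \cdot 0 = 0$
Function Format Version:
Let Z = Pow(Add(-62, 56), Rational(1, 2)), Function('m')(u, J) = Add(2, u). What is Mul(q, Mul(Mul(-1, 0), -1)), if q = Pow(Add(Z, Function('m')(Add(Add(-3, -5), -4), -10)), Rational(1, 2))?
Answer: 0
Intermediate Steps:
Z = Mul(I, Pow(6, Rational(1, 2))) (Z = Pow(-6, Rational(1, 2)) = Mul(I, Pow(6, Rational(1, 2))) ≈ Mul(2.4495, I))
q = Pow(Add(-10, Mul(I, Pow(6, Rational(1, 2)))), Rational(1, 2)) (q = Pow(Add(Mul(I, Pow(6, Rational(1, 2))), Add(2, Add(Add(-3, -5), -4))), Rational(1, 2)) = Pow(Add(Mul(I, Pow(6, Rational(1, 2))), Add(2, Add(-8, -4))), Rational(1, 2)) = Pow(Add(Mul(I, Pow(6, Rational(1, 2))), Add(2, -12)), Rational(1, 2)) = Pow(Add(Mul(I, Pow(6, Rational(1, 2))), -10), Rational(1, 2)) = Pow(Add(-10, Mul(I, Pow(6, Rational(1, 2)))), Rational(1, 2)) ≈ Add(0.38447, Mul(3.1856, I)))
Mul(q, Mul(Mul(-1, 0), -1)) = Mul(Pow(Add(-10, Mul(I, Pow(6, Rational(1, 2)))), Rational(1, 2)), Mul(Mul(-1, 0), -1)) = Mul(Pow(Add(-10, Mul(I, Pow(6, Rational(1, 2)))), Rational(1, 2)), Mul(0, -1)) = Mul(Pow(Add(-10, Mul(I, Pow(6, Rational(1, 2)))), Rational(1, 2)), 0) = 0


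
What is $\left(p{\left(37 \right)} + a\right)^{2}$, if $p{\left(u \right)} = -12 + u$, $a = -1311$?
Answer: $1653796$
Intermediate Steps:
$\left(p{\left(37 \right)} + a\right)^{2} = \left(\left(-12 + 37\right) - 1311\right)^{2} = \left(25 - 1311\right)^{2} = \left(-1286\right)^{2} = 1653796$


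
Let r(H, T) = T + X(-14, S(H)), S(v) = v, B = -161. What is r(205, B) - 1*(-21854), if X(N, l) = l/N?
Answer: 303497/14 ≈ 21678.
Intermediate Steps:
r(H, T) = T - H/14 (r(H, T) = T + H/(-14) = T + H*(-1/14) = T - H/14)
r(205, B) - 1*(-21854) = (-161 - 1/14*205) - 1*(-21854) = (-161 - 205/14) + 21854 = -2459/14 + 21854 = 303497/14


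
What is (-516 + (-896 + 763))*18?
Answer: -11682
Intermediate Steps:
(-516 + (-896 + 763))*18 = (-516 - 133)*18 = -649*18 = -11682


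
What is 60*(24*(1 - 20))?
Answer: -27360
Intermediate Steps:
60*(24*(1 - 20)) = 60*(24*(-19)) = 60*(-456) = -27360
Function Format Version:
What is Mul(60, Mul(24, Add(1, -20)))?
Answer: -27360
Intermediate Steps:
Mul(60, Mul(24, Add(1, -20))) = Mul(60, Mul(24, -19)) = Mul(60, -456) = -27360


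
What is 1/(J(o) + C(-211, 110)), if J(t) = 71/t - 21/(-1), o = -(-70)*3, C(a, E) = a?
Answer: -210/39829 ≈ -0.0052725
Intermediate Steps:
o = 210 (o = -10*(-21) = 210)
J(t) = 21 + 71/t (J(t) = 71/t - 21*(-1) = 71/t + 21 = 21 + 71/t)
1/(J(o) + C(-211, 110)) = 1/((21 + 71/210) - 211) = 1/(4481/210 - 211) = 1/(-39829/210) = -210/39829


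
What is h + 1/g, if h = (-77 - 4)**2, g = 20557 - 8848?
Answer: 76822750/11709 ≈ 6561.0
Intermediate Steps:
g = 11709
h = 6561 (h = (-81)**2 = 6561)
h + 1/g = 6561 + 1/11709 = 76822750/11709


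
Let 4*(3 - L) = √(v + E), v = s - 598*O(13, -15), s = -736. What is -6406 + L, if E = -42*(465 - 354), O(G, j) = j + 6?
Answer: -6403 - I ≈ -6403.0 - 1.0*I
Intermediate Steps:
O(G, j) = 6 + j
E = -4662 (E = -42*111 = -4662)
v = 4646 (v = -736 - 598*(6 - 15) = -736 - 598*(-9) = -736 + 5382 = 4646)
L = 3 - I (L = 3 - √(4646 - 4662)/4 = 3 - I ≈ 3.0 - 1.0*I)
-6406 + L = -6406 + (3 - I) = -6403 - I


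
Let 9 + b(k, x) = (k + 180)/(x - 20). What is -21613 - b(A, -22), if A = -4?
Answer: -453596/21 ≈ -21600.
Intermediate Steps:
b(k, x) = -9 + (180 + k)/(-20 + x) (b(k, x) = -9 + (k + 180)/(x - 20) = -9 + (180 + k)/(-20 + x))
-21613 - b(A, -22) = -21613 - (360 - 4 - 9*(-22))/(-20 - 22) = -21613 - (360 - 4 + 198)/(-42) = -21613 - (-1)*554/42 = -21613 - 1*(-277/21) = -21613 + 277/21 = -453596/21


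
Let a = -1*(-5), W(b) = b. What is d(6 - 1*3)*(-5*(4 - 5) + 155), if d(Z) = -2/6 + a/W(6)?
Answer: 80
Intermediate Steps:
a = 5
d(Z) = ½ (d(Z) = -2/6 + 5/6 = -2*⅙ + 5*(⅙) = -⅓ + ⅚ = ½)
d(6 - 1*3)*(-5*(4 - 5) + 155) = (-5*(4 - 5) + 155)/2 = (-5*(-1) + 155)/2 = (5 + 155)/2 = (½)*160 = 80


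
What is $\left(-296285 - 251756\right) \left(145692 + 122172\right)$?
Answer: $-146800454424$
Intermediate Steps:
$\left(-296285 - 251756\right) \left(145692 + 122172\right) = \left(-296285 - 251756\right) 267864 = \left(-548041\right) 267864 = -146800454424$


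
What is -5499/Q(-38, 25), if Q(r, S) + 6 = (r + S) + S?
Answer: -1833/2 ≈ -916.50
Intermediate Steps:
Q(r, S) = -6 + r + 2*S (Q(r, S) = -6 + ((r + S) + S) = -6 + ((S + r) + S) = -6 + (r + 2*S) = -6 + r + 2*S)
-5499/Q(-38, 25) = -5499/(-6 - 38 + 2*25) = -5499/(-6 - 38 + 50) = -5499/6 = -5499*⅙ = -1833/2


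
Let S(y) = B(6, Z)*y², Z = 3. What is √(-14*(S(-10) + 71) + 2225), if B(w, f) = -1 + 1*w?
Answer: 3*I*√641 ≈ 75.954*I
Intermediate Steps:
B(w, f) = -1 + w
S(y) = 5*y² (S(y) = (-1 + 6)*y² = 5*y²)
√(-14*(S(-10) + 71) + 2225) = √(-14*(5*(-10)² + 71) + 2225) = √(-14*(5*100 + 71) + 2225) = √(-14*(500 + 71) + 2225) = √(-14*571 + 2225) = √(-7994 + 2225) = √(-5769) = 3*I*√641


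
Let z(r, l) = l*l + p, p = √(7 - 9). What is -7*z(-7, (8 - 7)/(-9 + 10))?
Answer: -7 - 7*I*√2 ≈ -7.0 - 9.8995*I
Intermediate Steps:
p = I*√2 (p = √(-2) = I*√2 ≈ 1.4142*I)
z(r, l) = l² + I*√2 (z(r, l) = l*l + I*√2 = l² + I*√2)
-7*z(-7, (8 - 7)/(-9 + 10)) = -7*(((8 - 7)/(-9 + 10))² + I*√2) = -7*((1/1)² + I*√2) = -7*((1*1)² + I*√2) = -7*(1² + I*√2) = -7*(1 + I*√2) = -7 - 7*I*√2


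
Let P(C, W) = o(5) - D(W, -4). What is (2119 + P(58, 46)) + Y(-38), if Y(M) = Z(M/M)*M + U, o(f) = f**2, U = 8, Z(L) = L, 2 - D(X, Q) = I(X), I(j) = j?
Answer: 2158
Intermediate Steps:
D(X, Q) = 2 - X
Y(M) = 8 + M (Y(M) = (M/M)*M + 8 = 1*M + 8 = M + 8 = 8 + M)
P(C, W) = 23 + W (P(C, W) = 5**2 - (2 - W) = 25 + (-2 + W) = 23 + W)
(2119 + P(58, 46)) + Y(-38) = (2119 + (23 + 46)) + (8 - 38) = (2119 + 69) - 30 = 2188 - 30 = 2158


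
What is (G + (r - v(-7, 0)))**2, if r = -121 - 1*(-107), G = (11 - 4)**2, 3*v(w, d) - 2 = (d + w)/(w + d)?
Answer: 1156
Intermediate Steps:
v(w, d) = 1 (v(w, d) = 2/3 + ((d + w)/(w + d))/3 = 2/3 + ((d + w)/(d + w))/3 = 2/3 + (1/3)*1 = 2/3 + 1/3 = 1)
G = 49 (G = 7**2 = 49)
r = -14 (r = -121 + 107 = -14)
(G + (r - v(-7, 0)))**2 = (49 + (-14 - 1*1))**2 = (49 + (-14 - 1))**2 = (49 - 15)**2 = 34**2 = 1156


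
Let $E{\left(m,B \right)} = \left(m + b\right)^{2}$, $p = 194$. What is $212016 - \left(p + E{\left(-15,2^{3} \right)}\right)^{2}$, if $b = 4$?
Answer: $112791$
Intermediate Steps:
$E{\left(m,B \right)} = \left(4 + m\right)^{2}$ ($E{\left(m,B \right)} = \left(m + 4\right)^{2} = \left(4 + m\right)^{2}$)
$212016 - \left(p + E{\left(-15,2^{3} \right)}\right)^{2} = 212016 - \left(194 + \left(4 - 15\right)^{2}\right)^{2} = 212016 - \left(194 + \left(-11\right)^{2}\right)^{2} = 212016 - \left(194 + 121\right)^{2} = 212016 - 315^{2} = 212016 - 99225 = 112791$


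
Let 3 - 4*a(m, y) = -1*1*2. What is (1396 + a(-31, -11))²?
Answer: 31236921/16 ≈ 1.9523e+6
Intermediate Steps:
a(m, y) = 5/4 (a(m, y) = ¾ - (-1*1)*2/4 = ¾ - (-1)*2/4 = ¾ - ¼*(-2) = ¾ + ½ = 5/4)
(1396 + a(-31, -11))² = (1396 + 5/4)² = (5589/4)² = 31236921/16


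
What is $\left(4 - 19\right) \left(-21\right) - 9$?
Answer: $306$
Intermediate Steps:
$\left(4 - 19\right) \left(-21\right) - 9 = \left(-15\right) \left(-21\right) - 9 = 315 - 9 = 306$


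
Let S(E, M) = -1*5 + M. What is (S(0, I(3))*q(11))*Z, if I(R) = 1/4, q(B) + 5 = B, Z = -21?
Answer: 1197/2 ≈ 598.50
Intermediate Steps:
q(B) = -5 + B
I(R) = ¼
S(E, M) = -5 + M
(S(0, I(3))*q(11))*Z = ((-5 + ¼)*(-5 + 11))*(-21) = -19/4*6*(-21) = -57/2*(-21) = 1197/2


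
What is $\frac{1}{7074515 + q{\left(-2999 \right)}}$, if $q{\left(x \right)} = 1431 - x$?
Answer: $\frac{1}{7078945} \approx 1.4126 \cdot 10^{-7}$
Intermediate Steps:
$\frac{1}{7074515 + q{\left(-2999 \right)}} = \frac{1}{7074515 + \left(1431 - -2999\right)} = \frac{1}{7074515 + \left(1431 + 2999\right)} = \frac{1}{7074515 + 4430} = \frac{1}{7078945}$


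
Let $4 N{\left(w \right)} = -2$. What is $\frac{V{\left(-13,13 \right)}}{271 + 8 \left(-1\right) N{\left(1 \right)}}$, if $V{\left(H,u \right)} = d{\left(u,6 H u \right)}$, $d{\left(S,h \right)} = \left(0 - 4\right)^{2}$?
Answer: $\frac{16}{275} \approx 0.058182$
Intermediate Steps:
$N{\left(w \right)} = - \frac{1}{2}$ ($N{\left(w \right)} = \frac{1}{4} \left(-2\right) = - \frac{1}{2}$)
$d{\left(S,h \right)} = 16$ ($d{\left(S,h \right)} = \left(-4\right)^{2} = 16$)
$V{\left(H,u \right)} = 16$
$\frac{V{\left(-13,13 \right)}}{271 + 8 \left(-1\right) N{\left(1 \right)}} = \frac{1}{271 + 8 \left(-1\right) \left(- \frac{1}{2}\right)} 16 = \frac{1}{271 - -4} \cdot 16 = \frac{1}{271 + 4} \cdot 16 = \frac{1}{275} \cdot 16 = \frac{16}{275}$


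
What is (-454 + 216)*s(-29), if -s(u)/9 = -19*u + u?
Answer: 1118124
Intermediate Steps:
s(u) = 162*u (s(u) = -9*(-19*u + u) = -(-162)*u = 162*u)
(-454 + 216)*s(-29) = (-454 + 216)*(162*(-29)) = -238*(-4698) = 1118124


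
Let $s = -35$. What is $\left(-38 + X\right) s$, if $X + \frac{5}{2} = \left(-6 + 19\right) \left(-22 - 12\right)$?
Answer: $\frac{33775}{2} \approx 16888.0$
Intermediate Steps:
$X = - \frac{889}{2}$ ($X = - \frac{5}{2} + \left(-6 + 19\right) \left(-22 - 12\right) = - \frac{5}{2} + 13 \left(-34\right) = - \frac{5}{2} - 442 = - \frac{889}{2} \approx -444.5$)
$\left(-38 + X\right) s = \left(-38 - \frac{889}{2}\right) \left(-35\right) = \left(- \frac{965}{2}\right) \left(-35\right) = \frac{33775}{2}$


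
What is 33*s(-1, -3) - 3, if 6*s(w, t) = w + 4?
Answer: 27/2 ≈ 13.500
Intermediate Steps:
s(w, t) = 2/3 + w/6 (s(w, t) = (w + 4)/6 = (4 + w)/6 = 2/3 + w/6)
33*s(-1, -3) - 3 = 33*(2/3 + (1/6)*(-1)) - 3 = 33*(2/3 - 1/6) - 3 = 33*(1/2) - 3 = 33/2 - 3 = 27/2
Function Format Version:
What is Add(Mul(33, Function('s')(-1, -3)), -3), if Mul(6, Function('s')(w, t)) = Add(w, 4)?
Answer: Rational(27, 2) ≈ 13.500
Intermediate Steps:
Function('s')(w, t) = Add(Rational(2, 3), Mul(Rational(1, 6), w)) (Function('s')(w, t) = Mul(Rational(1, 6), Add(w, 4)) = Mul(Rational(1, 6), Add(4, w)) = Add(Rational(2, 3), Mul(Rational(1, 6), w)))
Add(Mul(33, Function('s')(-1, -3)), -3) = Add(Mul(33, Add(Rational(2, 3), Mul(Rational(1, 6), -1))), -3) = Add(Mul(33, Add(Rational(2, 3), Rational(-1, 6))), -3) = Add(Mul(33, Rational(1, 2)), -3) = Add(Rational(33, 2), -3) = Rational(27, 2)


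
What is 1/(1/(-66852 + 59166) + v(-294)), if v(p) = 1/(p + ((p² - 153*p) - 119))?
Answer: -143843490/17617 ≈ -8165.0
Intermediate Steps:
v(p) = 1/(-119 + p² - 152*p) (v(p) = 1/(p + (-119 + p² - 153*p)) = 1/(-119 + p² - 152*p))
1/(1/(-66852 + 59166) + v(-294)) = 1/(1/(-66852 + 59166) + 1/(-119 + (-294)² - 152*(-294))) = 1/(1/(-7686) + 1/(-119 + 86436 + 44688)) = 1/(-1/7686 + 1/131005) = 1/(-17617/143843490) = -143843490/17617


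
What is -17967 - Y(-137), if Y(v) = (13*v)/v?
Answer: -17980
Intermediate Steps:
Y(v) = 13
-17967 - Y(-137) = -17967 - 1*13 = -17967 - 13 = -17980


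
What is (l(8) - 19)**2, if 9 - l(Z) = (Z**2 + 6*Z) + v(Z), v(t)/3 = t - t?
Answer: 14884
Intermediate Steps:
v(t) = 0 (v(t) = 3*(t - t) = 3*0 = 0)
l(Z) = 9 - Z**2 - 6*Z (l(Z) = 9 - ((Z**2 + 6*Z) + 0) = 9 - (Z**2 + 6*Z) = 9 + (-Z**2 - 6*Z) = 9 - Z**2 - 6*Z)
(l(8) - 19)**2 = ((9 - 1*8**2 - 6*8) - 19)**2 = ((9 - 1*64 - 48) - 19)**2 = ((9 - 64 - 48) - 19)**2 = (-103 - 19)**2 = (-122)**2 = 14884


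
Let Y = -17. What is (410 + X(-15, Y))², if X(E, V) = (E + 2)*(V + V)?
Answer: 725904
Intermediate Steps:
X(E, V) = 2*V*(2 + E) (X(E, V) = (2 + E)*(2*V) = 2*V*(2 + E))
(410 + X(-15, Y))² = (410 + 2*(-17)*(2 - 15))² = (410 + 2*(-17)*(-13))² = (410 + 442)² = 852² = 725904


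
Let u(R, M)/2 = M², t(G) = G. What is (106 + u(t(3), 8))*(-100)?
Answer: -23400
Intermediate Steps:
u(R, M) = 2*M²
(106 + u(t(3), 8))*(-100) = (106 + 2*8²)*(-100) = (106 + 2*64)*(-100) = (106 + 128)*(-100) = 234*(-100) = -23400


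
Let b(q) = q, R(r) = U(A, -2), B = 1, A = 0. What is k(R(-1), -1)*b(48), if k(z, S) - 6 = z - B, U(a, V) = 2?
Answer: 336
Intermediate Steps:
R(r) = 2
k(z, S) = 5 + z (k(z, S) = 6 + (z - 1*1) = 6 + (z - 1) = 6 + (-1 + z) = 5 + z)
k(R(-1), -1)*b(48) = (5 + 2)*48 = 7*48 = 336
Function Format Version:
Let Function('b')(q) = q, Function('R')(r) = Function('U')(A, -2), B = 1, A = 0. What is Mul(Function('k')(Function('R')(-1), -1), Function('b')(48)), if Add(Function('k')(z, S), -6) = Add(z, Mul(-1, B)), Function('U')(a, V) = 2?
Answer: 336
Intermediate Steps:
Function('R')(r) = 2
Function('k')(z, S) = Add(5, z) (Function('k')(z, S) = Add(6, Add(z, Mul(-1, 1))) = Add(6, Add(z, -1)) = Add(6, Add(-1, z)) = Add(5, z))
Mul(Function('k')(Function('R')(-1), -1), Function('b')(48)) = Mul(Add(5, 2), 48) = Mul(7, 48) = 336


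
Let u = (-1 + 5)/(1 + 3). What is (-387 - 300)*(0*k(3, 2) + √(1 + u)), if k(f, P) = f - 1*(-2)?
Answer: -687*√2 ≈ -971.56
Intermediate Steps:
k(f, P) = 2 + f (k(f, P) = f + 2 = 2 + f)
u = 1 (u = 4/4 = 4*(¼) = 1)
(-387 - 300)*(0*k(3, 2) + √(1 + u)) = (-387 - 300)*(0*(2 + 3) + √(1 + 1)) = -687*(0*5 + √2) = -687*(0 + √2) = -687*√2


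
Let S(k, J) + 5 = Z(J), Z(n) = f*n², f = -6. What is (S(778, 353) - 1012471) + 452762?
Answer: -1307368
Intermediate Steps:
Z(n) = -6*n²
S(k, J) = -5 - 6*J²
(S(778, 353) - 1012471) + 452762 = ((-5 - 6*353²) - 1012471) + 452762 = ((-5 - 6*124609) - 1012471) + 452762 = ((-5 - 747654) - 1012471) + 452762 = (-747659 - 1012471) + 452762 = -1760130 + 452762 = -1307368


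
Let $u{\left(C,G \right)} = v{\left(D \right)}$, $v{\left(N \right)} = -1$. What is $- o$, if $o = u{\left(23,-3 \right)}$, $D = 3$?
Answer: $1$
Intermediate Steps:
$u{\left(C,G \right)} = -1$
$o = -1$
$- o = \left(-1\right) \left(-1\right) = 1$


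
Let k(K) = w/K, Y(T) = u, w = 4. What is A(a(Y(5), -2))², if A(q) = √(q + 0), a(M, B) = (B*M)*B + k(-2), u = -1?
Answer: -6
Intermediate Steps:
Y(T) = -1
k(K) = 4/K
a(M, B) = -2 + M*B² (a(M, B) = (B*M)*B + 4/(-2) = M*B² + 4*(-½) = M*B² - 2 = -2 + M*B²)
A(q) = √q
A(a(Y(5), -2))² = (√(-2 - 1*(-2)²))² = (√(-2 - 1*4))² = (√(-2 - 4))² = (√(-6))² = (I*√6)² = -6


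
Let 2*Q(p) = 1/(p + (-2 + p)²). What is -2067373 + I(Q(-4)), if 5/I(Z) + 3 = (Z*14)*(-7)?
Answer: -59953849/29 ≈ -2.0674e+6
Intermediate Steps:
Q(p) = 1/(2*(p + (-2 + p)²))
I(Z) = 5/(-3 - 98*Z) (I(Z) = 5/(-3 + (Z*14)*(-7)) = 5/(-3 + (14*Z)*(-7)) = 5/(-3 - 98*Z))
-2067373 + I(Q(-4)) = -2067373 - 5/(3 + 98*(1/(2*(-4 + (-2 - 4)²)))) = -2067373 - 5/(3 + 98*(1/(2*(-4 + (-6)²)))) = -2067373 - 5/(3 + 98*(1/(2*(-4 + 36)))) = -2067373 - 5/(3 + 98*((½)/32)) = -2067373 - 5/(3 + 98*((½)*(1/32))) = -2067373 - 5/(3 + 98*(1/64)) = -2067373 - 5/(3 + 49/32) = -2067373 - 5/145/32 = -2067373 - 5*32/145 = -2067373 - 32/29 = -59953849/29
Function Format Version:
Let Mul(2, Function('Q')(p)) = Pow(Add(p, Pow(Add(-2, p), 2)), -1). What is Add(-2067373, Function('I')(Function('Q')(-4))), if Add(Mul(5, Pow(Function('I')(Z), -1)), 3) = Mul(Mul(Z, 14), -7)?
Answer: Rational(-59953849, 29) ≈ -2.0674e+6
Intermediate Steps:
Function('Q')(p) = Mul(Rational(1, 2), Pow(Add(p, Pow(Add(-2, p), 2)), -1))
Function('I')(Z) = Mul(5, Pow(Add(-3, Mul(-98, Z)), -1)) (Function('I')(Z) = Mul(5, Pow(Add(-3, Mul(Mul(Z, 14), -7)), -1)) = Mul(5, Pow(Add(-3, Mul(Mul(14, Z), -7)), -1)) = Mul(5, Pow(Add(-3, Mul(-98, Z)), -1)))
Add(-2067373, Function('I')(Function('Q')(-4))) = Add(-2067373, Mul(-5, Pow(Add(3, Mul(98, Mul(Rational(1, 2), Pow(Add(-4, Pow(Add(-2, -4), 2)), -1)))), -1))) = Add(-2067373, Mul(-5, Pow(Add(3, Mul(98, Mul(Rational(1, 2), Pow(Add(-4, Pow(-6, 2)), -1)))), -1))) = Add(-2067373, Mul(-5, Pow(Add(3, Mul(98, Mul(Rational(1, 2), Pow(Add(-4, 36), -1)))), -1))) = Add(-2067373, Mul(-5, Pow(Add(3, Mul(98, Mul(Rational(1, 2), Pow(32, -1)))), -1))) = Add(-2067373, Mul(-5, Pow(Add(3, Mul(98, Mul(Rational(1, 2), Rational(1, 32)))), -1))) = Add(-2067373, Mul(-5, Pow(Add(3, Mul(98, Rational(1, 64))), -1))) = Add(-2067373, Mul(-5, Pow(Add(3, Rational(49, 32)), -1))) = Add(-2067373, Mul(-5, Pow(Rational(145, 32), -1))) = Add(-2067373, Mul(-5, Rational(32, 145))) = Add(-2067373, Rational(-32, 29)) = Rational(-59953849, 29)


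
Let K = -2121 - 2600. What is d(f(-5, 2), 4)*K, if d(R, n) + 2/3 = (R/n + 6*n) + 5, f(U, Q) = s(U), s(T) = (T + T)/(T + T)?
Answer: -1619303/12 ≈ -1.3494e+5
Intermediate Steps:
s(T) = 1 (s(T) = (2*T)/((2*T)) = (2*T)*(1/(2*T)) = 1)
f(U, Q) = 1
K = -4721
d(R, n) = 13/3 + 6*n + R/n (d(R, n) = -2/3 + ((R/n + 6*n) + 5) = -2/3 + ((6*n + R/n) + 5) = -2/3 + (5 + 6*n + R/n) = 13/3 + 6*n + R/n)
d(f(-5, 2), 4)*K = (13/3 + 6*4 + 1/4)*(-4721) = (13/3 + 24 + 1*(1/4))*(-4721) = (13/3 + 24 + 1/4)*(-4721) = (343/12)*(-4721) = -1619303/12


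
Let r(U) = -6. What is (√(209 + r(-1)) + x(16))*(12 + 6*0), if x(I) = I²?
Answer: 3072 + 12*√203 ≈ 3243.0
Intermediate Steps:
(√(209 + r(-1)) + x(16))*(12 + 6*0) = (√(209 - 6) + 16²)*(12 + 6*0) = (√203 + 256)*(12 + 0) = (256 + √203)*12 = 3072 + 12*√203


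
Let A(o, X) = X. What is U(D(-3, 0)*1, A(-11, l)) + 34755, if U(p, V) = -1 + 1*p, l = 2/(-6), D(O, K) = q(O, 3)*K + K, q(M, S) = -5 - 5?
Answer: 34754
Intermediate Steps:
q(M, S) = -10
D(O, K) = -9*K (D(O, K) = -10*K + K = -9*K)
l = -⅓ (l = 2*(-⅙) = -⅓ ≈ -0.33333)
U(p, V) = -1 + p
U(D(-3, 0)*1, A(-11, l)) + 34755 = (-1 - 9*0*1) + 34755 = (-1 + 0*1) + 34755 = (-1 + 0) + 34755 = -1 + 34755 = 34754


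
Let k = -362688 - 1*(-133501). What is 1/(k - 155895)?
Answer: -1/385082 ≈ -2.5968e-6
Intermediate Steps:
k = -229187 (k = -362688 + 133501 = -229187)
1/(k - 155895) = 1/(-229187 - 155895) = 1/(-385082) = -1/385082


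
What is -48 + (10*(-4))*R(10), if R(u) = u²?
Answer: -4048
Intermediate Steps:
-48 + (10*(-4))*R(10) = -48 + (10*(-4))*10² = -48 - 40*100 = -48 - 4000 = -4048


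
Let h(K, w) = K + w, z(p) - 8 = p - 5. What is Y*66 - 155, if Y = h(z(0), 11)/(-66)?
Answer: -169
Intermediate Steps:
z(p) = 3 + p (z(p) = 8 + (p - 5) = 8 + (-5 + p) = 3 + p)
Y = -7/33 (Y = ((3 + 0) + 11)/(-66) = (3 + 11)*(-1/66) = 14*(-1/66) = -7/33 ≈ -0.21212)
Y*66 - 155 = -7/33*66 - 155 = -14 - 155 = -169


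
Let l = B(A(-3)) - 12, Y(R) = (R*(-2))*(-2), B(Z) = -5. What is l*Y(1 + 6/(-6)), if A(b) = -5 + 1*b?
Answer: 0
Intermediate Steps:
A(b) = -5 + b
Y(R) = 4*R (Y(R) = -2*R*(-2) = 4*R)
l = -17 (l = -5 - 12 = -17)
l*Y(1 + 6/(-6)) = -68*(1 + 6/(-6)) = -68*(1 + 6*(-⅙)) = -68*(1 - 1) = -68*0 = -17*0 = 0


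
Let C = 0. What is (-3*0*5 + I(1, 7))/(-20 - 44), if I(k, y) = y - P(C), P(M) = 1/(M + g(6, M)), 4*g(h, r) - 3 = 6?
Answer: -59/576 ≈ -0.10243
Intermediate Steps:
g(h, r) = 9/4 (g(h, r) = ¾ + (¼)*6 = ¾ + 3/2 = 9/4)
P(M) = 1/(9/4 + M) (P(M) = 1/(M + 9/4) = 1/(9/4 + M))
I(k, y) = -4/9 + y (I(k, y) = y - 4/(9 + 4*0) = y - 4/(9 + 0) = y - 4/9 = -4/9 + y)
(-3*0*5 + I(1, 7))/(-20 - 44) = (-3*0*5 + (-4/9 + 7))/(-20 - 44) = (0*5 + 59/9)/(-64) = -(0 + 59/9)/64 = -1/64*59/9 = -59/576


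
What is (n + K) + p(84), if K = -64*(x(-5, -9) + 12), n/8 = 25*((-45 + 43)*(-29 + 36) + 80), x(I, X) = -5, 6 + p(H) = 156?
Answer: 12902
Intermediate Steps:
p(H) = 150 (p(H) = -6 + 156 = 150)
n = 13200 (n = 8*(25*((-45 + 43)*(-29 + 36) + 80)) = 8*(25*(-2*7 + 80)) = 8*(25*(-14 + 80)) = 8*(25*66) = 8*1650 = 13200)
K = -448 (K = -64*(-5 + 12) = -64*7 = -448)
(n + K) + p(84) = (13200 - 448) + 150 = 12752 + 150 = 12902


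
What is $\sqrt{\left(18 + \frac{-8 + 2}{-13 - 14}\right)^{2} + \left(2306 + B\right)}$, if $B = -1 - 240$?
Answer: $\frac{\sqrt{194161}}{9} \approx 48.96$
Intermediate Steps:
$B = -241$ ($B = -1 - 240 = -241$)
$\sqrt{\left(18 + \frac{-8 + 2}{-13 - 14}\right)^{2} + \left(2306 + B\right)} = \sqrt{\left(18 + \frac{-8 + 2}{-13 - 14}\right)^{2} + \left(2306 - 241\right)} = \sqrt{\left(18 - \frac{6}{-27}\right)^{2} + 2065} = \sqrt{\left(18 - - \frac{2}{9}\right)^{2} + 2065} = \sqrt{\left(18 + \frac{2}{9}\right)^{2} + 2065} = \sqrt{\left(\frac{164}{9}\right)^{2} + 2065} = \sqrt{\frac{26896}{81} + 2065} = \sqrt{\frac{194161}{81}} = \frac{\sqrt{194161}}{9}$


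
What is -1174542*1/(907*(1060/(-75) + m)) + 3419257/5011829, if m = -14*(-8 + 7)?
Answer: 44152628695984/4545728903 ≈ 9713.0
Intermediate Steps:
m = 14 (m = -14*(-1) = 14)
-1174542*1/(907*(1060/(-75) + m)) + 3419257/5011829 = -1174542*1/(907*(1060/(-75) + 14)) + 3419257/5011829 = -1174542*1/(907*(1060*(-1/75) + 14)) + 3419257*(1/5011829) = -1174542*1/(907*(-212/15 + 14)) + 3419257/5011829 = -1174542/((-2/15*907)) + 3419257/5011829 = -1174542/(-1814/15) + 3419257/5011829 = -1174542*(-15/1814) + 3419257/5011829 = 8809065/907 + 3419257/5011829 = 44152628695984/4545728903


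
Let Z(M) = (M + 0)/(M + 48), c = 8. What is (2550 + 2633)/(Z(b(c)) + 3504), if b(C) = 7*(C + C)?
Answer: 51830/35047 ≈ 1.4789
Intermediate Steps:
b(C) = 14*C (b(C) = 7*(2*C) = 14*C)
Z(M) = M/(48 + M)
(2550 + 2633)/(Z(b(c)) + 3504) = (2550 + 2633)/((14*8)/(48 + 14*8) + 3504) = 5183/(112/(48 + 112) + 3504) = 5183/(112/160 + 3504) = 5183/(112*(1/160) + 3504) = 5183/(7/10 + 3504) = 5183/(35047/10) = 5183*(10/35047) = 51830/35047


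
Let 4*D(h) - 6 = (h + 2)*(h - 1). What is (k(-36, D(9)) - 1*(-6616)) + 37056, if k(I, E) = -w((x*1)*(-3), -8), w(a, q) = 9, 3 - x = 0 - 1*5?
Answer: 43663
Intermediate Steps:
x = 8 (x = 3 - (0 - 1*5) = 3 - (0 - 5) = 3 - 1*(-5) = 3 + 5 = 8)
D(h) = 3/2 + (-1 + h)*(2 + h)/4 (D(h) = 3/2 + ((h + 2)*(h - 1))/4 = 3/2 + ((2 + h)*(-1 + h))/4 = 3/2 + ((-1 + h)*(2 + h))/4 = 3/2 + (-1 + h)*(2 + h)/4)
k(I, E) = -9 (k(I, E) = -1*9 = -9)
(k(-36, D(9)) - 1*(-6616)) + 37056 = (-9 - 1*(-6616)) + 37056 = (-9 + 6616) + 37056 = 6607 + 37056 = 43663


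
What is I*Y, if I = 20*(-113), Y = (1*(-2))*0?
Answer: 0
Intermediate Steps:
Y = 0 (Y = -2*0 = 0)
I = -2260
I*Y = -2260*0 = 0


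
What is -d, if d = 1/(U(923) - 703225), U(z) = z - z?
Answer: 1/703225 ≈ 1.4220e-6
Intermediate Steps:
U(z) = 0
d = -1/703225 (d = 1/(0 - 703225) = 1/(-703225) = -1/703225 ≈ -1.4220e-6)
-d = -1*(-1/703225) = 1/703225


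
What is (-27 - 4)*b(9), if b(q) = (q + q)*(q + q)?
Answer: -10044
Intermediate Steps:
b(q) = 4*q**2 (b(q) = (2*q)*(2*q) = 4*q**2)
(-27 - 4)*b(9) = (-27 - 4)*(4*9**2) = -124*81 = -31*324 = -10044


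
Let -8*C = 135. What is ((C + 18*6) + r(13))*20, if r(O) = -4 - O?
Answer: 2965/2 ≈ 1482.5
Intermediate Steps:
C = -135/8 (C = -⅛*135 = -135/8 ≈ -16.875)
((C + 18*6) + r(13))*20 = ((-135/8 + 18*6) + (-4 - 1*13))*20 = ((-135/8 + 108) + (-4 - 13))*20 = (729/8 - 17)*20 = (593/8)*20 = 2965/2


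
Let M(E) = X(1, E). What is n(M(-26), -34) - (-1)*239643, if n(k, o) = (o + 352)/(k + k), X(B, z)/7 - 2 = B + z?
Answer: 38582364/161 ≈ 2.3964e+5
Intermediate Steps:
X(B, z) = 14 + 7*B + 7*z (X(B, z) = 14 + 7*(B + z) = 14 + (7*B + 7*z) = 14 + 7*B + 7*z)
M(E) = 21 + 7*E (M(E) = 14 + 7*1 + 7*E = 14 + 7 + 7*E = 21 + 7*E)
n(k, o) = (352 + o)/(2*k) (n(k, o) = (352 + o)/((2*k)) = (352 + o)*(1/(2*k)) = (352 + o)/(2*k))
n(M(-26), -34) - (-1)*239643 = (352 - 34)/(2*(21 + 7*(-26))) - (-1)*239643 = (½)*318/(21 - 182) - 1*(-239643) = (½)*318/(-161) + 239643 = (½)*(-1/161)*318 + 239643 = -159/161 + 239643 = 38582364/161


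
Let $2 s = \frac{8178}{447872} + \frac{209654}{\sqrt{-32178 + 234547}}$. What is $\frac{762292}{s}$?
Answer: $- \frac{282511655667136310784}{2204215935187824791887} + \frac{16028849211038031609856 \sqrt{202369}}{2204215935187824791887} \approx 3271.2$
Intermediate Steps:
$s = \frac{4089}{447872} + \frac{104827 \sqrt{202369}}{202369}$ ($s = \frac{\frac{8178}{447872} + \frac{209654}{\sqrt{-32178 + 234547}}}{2} = \frac{8178 \cdot \frac{1}{447872} + \frac{209654}{\sqrt{202369}}}{2} = \frac{\frac{4089}{223936} + 209654 \frac{\sqrt{202369}}{202369}}{2} = \frac{\frac{4089}{223936} + \frac{209654 \sqrt{202369}}{202369}}{2} = \frac{4089}{447872} + \frac{104827 \sqrt{202369}}{202369} \approx 233.03$)
$\frac{762292}{s} = \frac{762292}{\frac{4089}{447872} + \frac{104827 \sqrt{202369}}{202369}}$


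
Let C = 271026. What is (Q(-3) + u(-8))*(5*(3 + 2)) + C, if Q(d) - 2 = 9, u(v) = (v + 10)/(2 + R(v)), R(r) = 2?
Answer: 542627/2 ≈ 2.7131e+5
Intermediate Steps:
u(v) = 5/2 + v/4 (u(v) = (v + 10)/(2 + 2) = (10 + v)/4 = (10 + v)*(1/4) = 5/2 + v/4)
Q(d) = 11 (Q(d) = 2 + 9 = 11)
(Q(-3) + u(-8))*(5*(3 + 2)) + C = (11 + (5/2 + (1/4)*(-8)))*(5*(3 + 2)) + 271026 = (11 + (5/2 - 2))*(5*5) + 271026 = (11 + 1/2)*25 + 271026 = (23/2)*25 + 271026 = 575/2 + 271026 = 542627/2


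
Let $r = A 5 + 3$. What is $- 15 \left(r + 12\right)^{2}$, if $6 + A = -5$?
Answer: $-24000$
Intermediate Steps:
$A = -11$ ($A = -6 - 5 = -11$)
$r = -52$ ($r = \left(-11\right) 5 + 3 = -55 + 3 = -52$)
$- 15 \left(r + 12\right)^{2} = - 15 \left(-52 + 12\right)^{2} = - 15 \left(-40\right)^{2} = \left(-15\right) 1600 = -24000$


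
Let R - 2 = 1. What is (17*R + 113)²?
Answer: 26896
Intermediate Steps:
R = 3 (R = 2 + 1 = 3)
(17*R + 113)² = (17*3 + 113)² = (51 + 113)² = 164² = 26896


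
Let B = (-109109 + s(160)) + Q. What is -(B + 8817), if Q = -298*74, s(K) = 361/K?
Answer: 19574679/160 ≈ 1.2234e+5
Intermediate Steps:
Q = -22052
B = -20985399/160 (B = (-109109 + 361/160) - 22052 = -17457079/160 - 22052 = -20985399/160 ≈ -1.3116e+5)
-(B + 8817) = -(-20985399/160 + 8817) = -1*(-19574679/160) = 19574679/160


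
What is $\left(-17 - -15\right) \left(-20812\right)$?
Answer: $41624$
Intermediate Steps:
$\left(-17 - -15\right) \left(-20812\right) = \left(-17 + 15\right) \left(-20812\right) = \left(-2\right) \left(-20812\right) = 41624$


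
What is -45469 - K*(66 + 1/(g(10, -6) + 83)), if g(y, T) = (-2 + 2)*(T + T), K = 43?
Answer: -4009524/83 ≈ -48308.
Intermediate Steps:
g(y, T) = 0 (g(y, T) = 0*(2*T) = 0)
-45469 - K*(66 + 1/(g(10, -6) + 83)) = -45469 - 43*(66 + 1/(0 + 83)) = -45469 - 43*(66 + 1/83) = -45469 - 43*5479/83 = -45469 - 1*235597/83 = -45469 - 235597/83 = -4009524/83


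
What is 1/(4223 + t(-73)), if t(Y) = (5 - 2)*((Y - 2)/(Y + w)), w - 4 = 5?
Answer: 64/270497 ≈ 0.00023660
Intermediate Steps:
w = 9 (w = 4 + 5 = 9)
t(Y) = 3*(-2 + Y)/(9 + Y) (t(Y) = (5 - 2)*((Y - 2)/(Y + 9)) = 3*((-2 + Y)/(9 + Y)) = 3*(-2 + Y)/(9 + Y))
1/(4223 + t(-73)) = 1/(4223 + 3*(-2 - 73)/(9 - 73)) = 1/(4223 + 3*(-75)/(-64)) = 1/(4223 + 3*(-1/64)*(-75)) = 1/(4223 + 225/64) = 1/(270497/64) = 64/270497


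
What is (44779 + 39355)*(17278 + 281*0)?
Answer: 1453667252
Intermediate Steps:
(44779 + 39355)*(17278 + 281*0) = 84134*(17278 + 0) = 84134*17278 = 1453667252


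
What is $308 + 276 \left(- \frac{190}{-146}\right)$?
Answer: $\frac{48704}{73} \approx 667.18$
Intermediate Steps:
$308 + 276 \left(- \frac{190}{-146}\right) = 308 + 276 \left(\left(-190\right) \left(- \frac{1}{146}\right)\right) = 308 + 276 \cdot \frac{95}{73} = 308 + \frac{26220}{73} = \frac{48704}{73}$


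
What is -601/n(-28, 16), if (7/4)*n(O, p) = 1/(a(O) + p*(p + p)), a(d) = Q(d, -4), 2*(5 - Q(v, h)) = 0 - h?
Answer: -2166605/4 ≈ -5.4165e+5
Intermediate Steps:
Q(v, h) = 5 + h/2 (Q(v, h) = 5 - (0 - h)/2 = 5 - (-1)*h/2 = 5 + h/2)
a(d) = 3 (a(d) = 5 + (½)*(-4) = 5 - 2 = 3)
n(O, p) = 4/(7*(3 + 2*p²)) (n(O, p) = 4/(7*(3 + p*(p + p))) = 4/(7*(3 + p*(2*p))) = 4/(7*(3 + 2*p²)))
-601/n(-28, 16) = -601/(4/(7*(3 + 2*16²))) = -601/(4/(7*(3 + 2*256))) = -601/(4/(7*(3 + 512))) = -601/((4/7)/515) = -601/((4/7)*(1/515)) = -601/4/3605 = -601*3605/4 = -2166605/4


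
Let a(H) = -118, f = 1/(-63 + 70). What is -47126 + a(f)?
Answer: -47244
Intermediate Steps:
f = ⅐ (f = 1/7 = ⅐ ≈ 0.14286)
-47126 + a(f) = -47126 - 118 = -47244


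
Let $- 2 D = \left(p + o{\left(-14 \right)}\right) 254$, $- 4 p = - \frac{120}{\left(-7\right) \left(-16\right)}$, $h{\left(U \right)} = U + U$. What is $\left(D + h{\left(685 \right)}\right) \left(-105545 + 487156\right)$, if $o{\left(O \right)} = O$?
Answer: $\frac{66546471013}{56} \approx 1.1883 \cdot 10^{9}$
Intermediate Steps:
$h{\left(U \right)} = 2 U$
$p = \frac{15}{56}$ ($p = - \frac{\left(-120\right) \frac{1}{\left(-7\right) \left(-16\right)}}{4} = - \frac{\left(-120\right) \frac{1}{112}}{4} = \left(- \frac{1}{4}\right) \left(- \frac{15}{14}\right) = \frac{15}{56} \approx 0.26786$)
$D = \frac{97663}{56}$ ($D = - \frac{\left(\frac{15}{56} - 14\right) 254}{2} = - \frac{\left(- \frac{769}{56}\right) 254}{2} = \left(- \frac{1}{2}\right) \left(- \frac{97663}{28}\right) = \frac{97663}{56} \approx 1744.0$)
$\left(D + h{\left(685 \right)}\right) \left(-105545 + 487156\right) = \left(\frac{97663}{56} + 2 \cdot 685\right) \left(-105545 + 487156\right) = \left(\frac{97663}{56} + 1370\right) 381611 = \frac{174383}{56} \cdot 381611 = \frac{66546471013}{56}$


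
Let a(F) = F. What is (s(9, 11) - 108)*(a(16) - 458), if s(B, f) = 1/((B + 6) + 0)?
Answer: 715598/15 ≈ 47707.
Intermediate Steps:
s(B, f) = 1/(6 + B) (s(B, f) = 1/((6 + B) + 0) = 1/(6 + B))
(s(9, 11) - 108)*(a(16) - 458) = (1/(6 + 9) - 108)*(16 - 458) = (1/15 - 108)*(-442) = -1619/15*(-442) = 715598/15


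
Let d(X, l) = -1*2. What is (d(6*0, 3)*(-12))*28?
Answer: 672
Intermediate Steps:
d(X, l) = -2
(d(6*0, 3)*(-12))*28 = -2*(-12)*28 = 24*28 = 672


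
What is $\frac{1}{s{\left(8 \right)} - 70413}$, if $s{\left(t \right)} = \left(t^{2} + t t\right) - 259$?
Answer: $- \frac{1}{70544} \approx -1.4176 \cdot 10^{-5}$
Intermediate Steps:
$s{\left(t \right)} = -259 + 2 t^{2}$ ($s{\left(t \right)} = \left(t^{2} + t^{2}\right) - 259 = 2 t^{2} - 259 = -259 + 2 t^{2}$)
$\frac{1}{s{\left(8 \right)} - 70413} = \frac{1}{\left(-259 + 2 \cdot 8^{2}\right) - 70413} = \frac{1}{\left(-259 + 2 \cdot 64\right) - 70413} = \frac{1}{\left(-259 + 128\right) - 70413} = \frac{1}{-131 - 70413} = \frac{1}{-70544} = - \frac{1}{70544}$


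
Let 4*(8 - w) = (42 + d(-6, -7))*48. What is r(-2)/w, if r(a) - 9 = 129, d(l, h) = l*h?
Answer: -69/500 ≈ -0.13800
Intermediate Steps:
d(l, h) = h*l
r(a) = 138 (r(a) = 9 + 129 = 138)
w = -1000 (w = 8 - (42 - 7*(-6))*48/4 = 8 - (42 + 42)*48/4 = 8 - 21*48 = 8 - ¼*4032 = 8 - 1008 = -1000)
r(-2)/w = 138/(-1000) = 138*(-1/1000) = -69/500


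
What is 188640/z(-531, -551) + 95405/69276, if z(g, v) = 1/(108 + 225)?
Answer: 4351718900525/69276 ≈ 6.2817e+7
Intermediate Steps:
z(g, v) = 1/333
188640/z(-531, -551) + 95405/69276 = 188640/(1/333) + 95405/69276 = 188640*333 + 95405*(1/69276) = 62817120 + 95405/69276 = 4351718900525/69276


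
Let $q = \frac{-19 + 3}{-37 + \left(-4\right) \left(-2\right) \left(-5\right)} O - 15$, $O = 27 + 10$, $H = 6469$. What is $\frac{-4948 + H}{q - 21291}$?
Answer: $- \frac{117117}{1639970} \approx -0.071414$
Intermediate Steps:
$O = 37$
$q = - \frac{563}{77}$ ($q = \frac{-19 + 3}{-37 + \left(-4\right) \left(-2\right) \left(-5\right)} 37 - 15 = - \frac{16}{-37 + 8 \left(-5\right)} 37 - 15 = - \frac{16}{-37 - 40} \cdot 37 - 15 = - \frac{16}{-77} \cdot 37 - 15 = \left(-16\right) \left(- \frac{1}{77}\right) 37 - 15 = \frac{16}{77} \cdot 37 - 15 = \frac{592}{77} - 15 = - \frac{563}{77} \approx -7.3117$)
$\frac{-4948 + H}{q - 21291} = \frac{-4948 + 6469}{- \frac{563}{77} - 21291} = \frac{1521}{- \frac{1639970}{77}} = 1521 \left(- \frac{77}{1639970}\right) = - \frac{117117}{1639970}$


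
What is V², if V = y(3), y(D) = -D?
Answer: 9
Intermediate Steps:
V = -3 (V = -1*3 = -3)
V² = (-3)² = 9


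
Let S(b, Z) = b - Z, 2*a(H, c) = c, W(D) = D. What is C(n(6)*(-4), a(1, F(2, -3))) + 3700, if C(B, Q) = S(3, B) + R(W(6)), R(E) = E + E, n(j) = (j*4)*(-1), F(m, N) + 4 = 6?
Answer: 3619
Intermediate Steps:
F(m, N) = 2 (F(m, N) = -4 + 6 = 2)
a(H, c) = c/2
n(j) = -4*j (n(j) = (4*j)*(-1) = -4*j)
R(E) = 2*E
C(B, Q) = 15 - B (C(B, Q) = (3 - B) + 2*6 = (3 - B) + 12 = 15 - B)
C(n(6)*(-4), a(1, F(2, -3))) + 3700 = (15 - (-4*6)*(-4)) + 3700 = (15 - (-24)*(-4)) + 3700 = (15 - 1*96) + 3700 = (15 - 96) + 3700 = -81 + 3700 = 3619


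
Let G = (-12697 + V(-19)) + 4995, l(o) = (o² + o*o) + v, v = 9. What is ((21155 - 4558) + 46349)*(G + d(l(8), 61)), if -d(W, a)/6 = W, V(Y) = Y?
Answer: -537747678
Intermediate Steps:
l(o) = 9 + 2*o² (l(o) = (o² + o*o) + 9 = (o² + o²) + 9 = 2*o² + 9 = 9 + 2*o²)
G = -7721 (G = (-12697 - 19) + 4995 = -12716 + 4995 = -7721)
d(W, a) = -6*W
((21155 - 4558) + 46349)*(G + d(l(8), 61)) = ((21155 - 4558) + 46349)*(-7721 - 6*(9 + 2*8²)) = (16597 + 46349)*(-7721 - 6*(9 + 2*64)) = 62946*(-7721 - 6*(9 + 128)) = 62946*(-7721 - 6*137) = 62946*(-7721 - 822) = 62946*(-8543) = -537747678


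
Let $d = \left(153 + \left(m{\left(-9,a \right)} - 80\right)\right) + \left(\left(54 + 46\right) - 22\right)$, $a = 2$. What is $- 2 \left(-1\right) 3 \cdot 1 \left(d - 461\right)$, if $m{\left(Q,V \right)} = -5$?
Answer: $-1890$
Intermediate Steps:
$d = 146$ ($d = \left(153 - 85\right) + \left(\left(54 + 46\right) - 22\right) = \left(153 - 85\right) + \left(100 - 22\right) = 68 + 78 = 146$)
$- 2 \left(-1\right) 3 \cdot 1 \left(d - 461\right) = - 2 \left(-1\right) 3 \cdot 1 \left(146 - 461\right) = - 2 \left(\left(-3\right) 1\right) \left(-315\right) = \left(-2\right) \left(-3\right) \left(-315\right) = 6 \left(-315\right) = -1890$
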